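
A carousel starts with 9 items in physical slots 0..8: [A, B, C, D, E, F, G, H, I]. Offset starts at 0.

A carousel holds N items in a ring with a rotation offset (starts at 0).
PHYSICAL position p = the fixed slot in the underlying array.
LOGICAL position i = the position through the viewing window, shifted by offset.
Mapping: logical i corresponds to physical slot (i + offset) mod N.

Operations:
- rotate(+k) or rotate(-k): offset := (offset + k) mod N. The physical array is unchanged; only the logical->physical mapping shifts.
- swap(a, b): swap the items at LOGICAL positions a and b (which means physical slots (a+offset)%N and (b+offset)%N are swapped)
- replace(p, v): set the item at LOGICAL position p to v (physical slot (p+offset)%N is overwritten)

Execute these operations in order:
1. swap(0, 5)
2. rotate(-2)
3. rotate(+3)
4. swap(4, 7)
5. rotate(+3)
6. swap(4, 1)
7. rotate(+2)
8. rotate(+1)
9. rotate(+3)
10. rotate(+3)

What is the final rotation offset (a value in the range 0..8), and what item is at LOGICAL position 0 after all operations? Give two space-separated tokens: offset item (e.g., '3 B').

Answer: 4 E

Derivation:
After op 1 (swap(0, 5)): offset=0, physical=[F,B,C,D,E,A,G,H,I], logical=[F,B,C,D,E,A,G,H,I]
After op 2 (rotate(-2)): offset=7, physical=[F,B,C,D,E,A,G,H,I], logical=[H,I,F,B,C,D,E,A,G]
After op 3 (rotate(+3)): offset=1, physical=[F,B,C,D,E,A,G,H,I], logical=[B,C,D,E,A,G,H,I,F]
After op 4 (swap(4, 7)): offset=1, physical=[F,B,C,D,E,I,G,H,A], logical=[B,C,D,E,I,G,H,A,F]
After op 5 (rotate(+3)): offset=4, physical=[F,B,C,D,E,I,G,H,A], logical=[E,I,G,H,A,F,B,C,D]
After op 6 (swap(4, 1)): offset=4, physical=[F,B,C,D,E,A,G,H,I], logical=[E,A,G,H,I,F,B,C,D]
After op 7 (rotate(+2)): offset=6, physical=[F,B,C,D,E,A,G,H,I], logical=[G,H,I,F,B,C,D,E,A]
After op 8 (rotate(+1)): offset=7, physical=[F,B,C,D,E,A,G,H,I], logical=[H,I,F,B,C,D,E,A,G]
After op 9 (rotate(+3)): offset=1, physical=[F,B,C,D,E,A,G,H,I], logical=[B,C,D,E,A,G,H,I,F]
After op 10 (rotate(+3)): offset=4, physical=[F,B,C,D,E,A,G,H,I], logical=[E,A,G,H,I,F,B,C,D]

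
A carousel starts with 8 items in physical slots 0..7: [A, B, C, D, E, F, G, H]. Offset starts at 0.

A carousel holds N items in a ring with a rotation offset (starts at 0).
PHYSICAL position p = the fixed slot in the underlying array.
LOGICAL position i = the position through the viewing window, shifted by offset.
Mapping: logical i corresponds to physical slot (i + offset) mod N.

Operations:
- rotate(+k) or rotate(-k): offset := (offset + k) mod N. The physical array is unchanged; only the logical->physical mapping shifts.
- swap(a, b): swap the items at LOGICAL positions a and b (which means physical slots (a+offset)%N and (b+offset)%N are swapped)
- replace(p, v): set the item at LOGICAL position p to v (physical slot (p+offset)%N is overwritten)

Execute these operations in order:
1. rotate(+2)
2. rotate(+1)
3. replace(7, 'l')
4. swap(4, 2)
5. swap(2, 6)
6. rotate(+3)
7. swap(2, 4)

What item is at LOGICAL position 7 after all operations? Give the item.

Answer: B

Derivation:
After op 1 (rotate(+2)): offset=2, physical=[A,B,C,D,E,F,G,H], logical=[C,D,E,F,G,H,A,B]
After op 2 (rotate(+1)): offset=3, physical=[A,B,C,D,E,F,G,H], logical=[D,E,F,G,H,A,B,C]
After op 3 (replace(7, 'l')): offset=3, physical=[A,B,l,D,E,F,G,H], logical=[D,E,F,G,H,A,B,l]
After op 4 (swap(4, 2)): offset=3, physical=[A,B,l,D,E,H,G,F], logical=[D,E,H,G,F,A,B,l]
After op 5 (swap(2, 6)): offset=3, physical=[A,H,l,D,E,B,G,F], logical=[D,E,B,G,F,A,H,l]
After op 6 (rotate(+3)): offset=6, physical=[A,H,l,D,E,B,G,F], logical=[G,F,A,H,l,D,E,B]
After op 7 (swap(2, 4)): offset=6, physical=[l,H,A,D,E,B,G,F], logical=[G,F,l,H,A,D,E,B]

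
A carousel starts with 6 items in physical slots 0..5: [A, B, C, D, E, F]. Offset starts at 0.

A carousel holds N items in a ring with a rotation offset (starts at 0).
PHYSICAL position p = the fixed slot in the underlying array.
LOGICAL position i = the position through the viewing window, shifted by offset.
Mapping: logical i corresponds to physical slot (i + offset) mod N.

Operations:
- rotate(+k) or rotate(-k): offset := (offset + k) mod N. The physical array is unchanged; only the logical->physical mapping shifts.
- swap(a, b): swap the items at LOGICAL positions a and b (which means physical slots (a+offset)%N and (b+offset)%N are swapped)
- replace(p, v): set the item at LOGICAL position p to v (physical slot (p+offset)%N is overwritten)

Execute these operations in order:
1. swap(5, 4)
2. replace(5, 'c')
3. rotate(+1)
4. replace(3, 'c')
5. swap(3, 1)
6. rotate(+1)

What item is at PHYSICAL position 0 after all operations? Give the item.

After op 1 (swap(5, 4)): offset=0, physical=[A,B,C,D,F,E], logical=[A,B,C,D,F,E]
After op 2 (replace(5, 'c')): offset=0, physical=[A,B,C,D,F,c], logical=[A,B,C,D,F,c]
After op 3 (rotate(+1)): offset=1, physical=[A,B,C,D,F,c], logical=[B,C,D,F,c,A]
After op 4 (replace(3, 'c')): offset=1, physical=[A,B,C,D,c,c], logical=[B,C,D,c,c,A]
After op 5 (swap(3, 1)): offset=1, physical=[A,B,c,D,C,c], logical=[B,c,D,C,c,A]
After op 6 (rotate(+1)): offset=2, physical=[A,B,c,D,C,c], logical=[c,D,C,c,A,B]

Answer: A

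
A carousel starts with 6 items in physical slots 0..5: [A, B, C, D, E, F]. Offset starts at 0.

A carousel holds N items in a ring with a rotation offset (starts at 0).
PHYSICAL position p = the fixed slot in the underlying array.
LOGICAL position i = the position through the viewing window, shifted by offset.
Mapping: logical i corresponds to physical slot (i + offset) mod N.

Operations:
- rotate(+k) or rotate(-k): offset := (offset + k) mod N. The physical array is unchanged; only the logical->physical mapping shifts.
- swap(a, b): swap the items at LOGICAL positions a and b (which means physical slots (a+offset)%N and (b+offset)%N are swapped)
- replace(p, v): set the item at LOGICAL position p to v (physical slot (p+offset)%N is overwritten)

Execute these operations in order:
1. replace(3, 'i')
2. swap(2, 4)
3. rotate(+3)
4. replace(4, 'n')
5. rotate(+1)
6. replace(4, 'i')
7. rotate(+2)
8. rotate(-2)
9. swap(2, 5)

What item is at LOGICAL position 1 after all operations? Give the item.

After op 1 (replace(3, 'i')): offset=0, physical=[A,B,C,i,E,F], logical=[A,B,C,i,E,F]
After op 2 (swap(2, 4)): offset=0, physical=[A,B,E,i,C,F], logical=[A,B,E,i,C,F]
After op 3 (rotate(+3)): offset=3, physical=[A,B,E,i,C,F], logical=[i,C,F,A,B,E]
After op 4 (replace(4, 'n')): offset=3, physical=[A,n,E,i,C,F], logical=[i,C,F,A,n,E]
After op 5 (rotate(+1)): offset=4, physical=[A,n,E,i,C,F], logical=[C,F,A,n,E,i]
After op 6 (replace(4, 'i')): offset=4, physical=[A,n,i,i,C,F], logical=[C,F,A,n,i,i]
After op 7 (rotate(+2)): offset=0, physical=[A,n,i,i,C,F], logical=[A,n,i,i,C,F]
After op 8 (rotate(-2)): offset=4, physical=[A,n,i,i,C,F], logical=[C,F,A,n,i,i]
After op 9 (swap(2, 5)): offset=4, physical=[i,n,i,A,C,F], logical=[C,F,i,n,i,A]

Answer: F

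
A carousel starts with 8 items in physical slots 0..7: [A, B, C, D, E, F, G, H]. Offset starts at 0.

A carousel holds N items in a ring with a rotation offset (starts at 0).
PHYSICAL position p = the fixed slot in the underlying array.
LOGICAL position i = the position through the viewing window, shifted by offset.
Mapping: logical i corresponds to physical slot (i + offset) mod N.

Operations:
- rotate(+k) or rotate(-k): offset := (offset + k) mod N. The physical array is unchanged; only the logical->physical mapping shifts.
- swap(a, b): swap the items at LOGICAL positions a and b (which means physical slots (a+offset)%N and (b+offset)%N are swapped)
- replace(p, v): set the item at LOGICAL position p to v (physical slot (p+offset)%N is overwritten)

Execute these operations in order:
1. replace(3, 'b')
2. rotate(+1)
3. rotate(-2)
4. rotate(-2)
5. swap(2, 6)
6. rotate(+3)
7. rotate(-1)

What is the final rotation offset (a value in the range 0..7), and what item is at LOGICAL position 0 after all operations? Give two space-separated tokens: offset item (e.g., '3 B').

Answer: 7 b

Derivation:
After op 1 (replace(3, 'b')): offset=0, physical=[A,B,C,b,E,F,G,H], logical=[A,B,C,b,E,F,G,H]
After op 2 (rotate(+1)): offset=1, physical=[A,B,C,b,E,F,G,H], logical=[B,C,b,E,F,G,H,A]
After op 3 (rotate(-2)): offset=7, physical=[A,B,C,b,E,F,G,H], logical=[H,A,B,C,b,E,F,G]
After op 4 (rotate(-2)): offset=5, physical=[A,B,C,b,E,F,G,H], logical=[F,G,H,A,B,C,b,E]
After op 5 (swap(2, 6)): offset=5, physical=[A,B,C,H,E,F,G,b], logical=[F,G,b,A,B,C,H,E]
After op 6 (rotate(+3)): offset=0, physical=[A,B,C,H,E,F,G,b], logical=[A,B,C,H,E,F,G,b]
After op 7 (rotate(-1)): offset=7, physical=[A,B,C,H,E,F,G,b], logical=[b,A,B,C,H,E,F,G]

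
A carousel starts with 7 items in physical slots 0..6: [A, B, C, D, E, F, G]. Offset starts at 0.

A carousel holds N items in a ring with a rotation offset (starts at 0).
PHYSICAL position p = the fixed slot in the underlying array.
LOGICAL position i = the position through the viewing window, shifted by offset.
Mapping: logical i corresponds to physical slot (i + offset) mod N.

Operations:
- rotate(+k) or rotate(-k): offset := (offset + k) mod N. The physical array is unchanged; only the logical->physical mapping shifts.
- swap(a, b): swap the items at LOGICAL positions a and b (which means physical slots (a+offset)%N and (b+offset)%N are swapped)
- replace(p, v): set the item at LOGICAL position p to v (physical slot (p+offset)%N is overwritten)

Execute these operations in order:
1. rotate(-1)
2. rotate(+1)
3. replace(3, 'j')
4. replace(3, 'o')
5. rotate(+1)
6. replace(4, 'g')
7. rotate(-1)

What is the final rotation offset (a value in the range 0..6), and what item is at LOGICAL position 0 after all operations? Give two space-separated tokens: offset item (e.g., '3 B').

After op 1 (rotate(-1)): offset=6, physical=[A,B,C,D,E,F,G], logical=[G,A,B,C,D,E,F]
After op 2 (rotate(+1)): offset=0, physical=[A,B,C,D,E,F,G], logical=[A,B,C,D,E,F,G]
After op 3 (replace(3, 'j')): offset=0, physical=[A,B,C,j,E,F,G], logical=[A,B,C,j,E,F,G]
After op 4 (replace(3, 'o')): offset=0, physical=[A,B,C,o,E,F,G], logical=[A,B,C,o,E,F,G]
After op 5 (rotate(+1)): offset=1, physical=[A,B,C,o,E,F,G], logical=[B,C,o,E,F,G,A]
After op 6 (replace(4, 'g')): offset=1, physical=[A,B,C,o,E,g,G], logical=[B,C,o,E,g,G,A]
After op 7 (rotate(-1)): offset=0, physical=[A,B,C,o,E,g,G], logical=[A,B,C,o,E,g,G]

Answer: 0 A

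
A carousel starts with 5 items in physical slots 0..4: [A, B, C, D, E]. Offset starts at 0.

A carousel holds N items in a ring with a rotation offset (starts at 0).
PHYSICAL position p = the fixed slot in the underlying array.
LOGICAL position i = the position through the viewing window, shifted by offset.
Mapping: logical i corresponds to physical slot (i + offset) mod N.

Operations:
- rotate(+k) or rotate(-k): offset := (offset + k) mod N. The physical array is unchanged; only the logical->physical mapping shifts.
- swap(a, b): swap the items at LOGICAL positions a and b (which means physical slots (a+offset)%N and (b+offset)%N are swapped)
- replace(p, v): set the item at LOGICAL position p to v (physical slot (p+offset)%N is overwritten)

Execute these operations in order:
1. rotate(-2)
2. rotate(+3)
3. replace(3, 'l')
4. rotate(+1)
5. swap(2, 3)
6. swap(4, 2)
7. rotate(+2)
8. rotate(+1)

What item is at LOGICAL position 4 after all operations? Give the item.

After op 1 (rotate(-2)): offset=3, physical=[A,B,C,D,E], logical=[D,E,A,B,C]
After op 2 (rotate(+3)): offset=1, physical=[A,B,C,D,E], logical=[B,C,D,E,A]
After op 3 (replace(3, 'l')): offset=1, physical=[A,B,C,D,l], logical=[B,C,D,l,A]
After op 4 (rotate(+1)): offset=2, physical=[A,B,C,D,l], logical=[C,D,l,A,B]
After op 5 (swap(2, 3)): offset=2, physical=[l,B,C,D,A], logical=[C,D,A,l,B]
After op 6 (swap(4, 2)): offset=2, physical=[l,A,C,D,B], logical=[C,D,B,l,A]
After op 7 (rotate(+2)): offset=4, physical=[l,A,C,D,B], logical=[B,l,A,C,D]
After op 8 (rotate(+1)): offset=0, physical=[l,A,C,D,B], logical=[l,A,C,D,B]

Answer: B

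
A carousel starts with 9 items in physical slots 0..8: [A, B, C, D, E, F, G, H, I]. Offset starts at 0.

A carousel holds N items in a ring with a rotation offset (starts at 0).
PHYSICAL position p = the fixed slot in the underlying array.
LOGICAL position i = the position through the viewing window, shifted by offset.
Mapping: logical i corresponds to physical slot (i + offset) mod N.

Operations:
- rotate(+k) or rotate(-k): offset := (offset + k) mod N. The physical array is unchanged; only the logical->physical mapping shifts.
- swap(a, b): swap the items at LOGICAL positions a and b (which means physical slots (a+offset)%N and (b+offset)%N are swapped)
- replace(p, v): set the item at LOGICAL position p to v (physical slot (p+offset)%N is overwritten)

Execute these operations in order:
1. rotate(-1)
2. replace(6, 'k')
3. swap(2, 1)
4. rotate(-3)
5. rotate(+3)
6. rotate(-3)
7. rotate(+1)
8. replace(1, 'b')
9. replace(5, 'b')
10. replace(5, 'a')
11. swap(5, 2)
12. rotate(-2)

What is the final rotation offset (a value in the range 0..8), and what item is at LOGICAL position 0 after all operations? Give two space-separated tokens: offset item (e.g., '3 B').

Answer: 4 E

Derivation:
After op 1 (rotate(-1)): offset=8, physical=[A,B,C,D,E,F,G,H,I], logical=[I,A,B,C,D,E,F,G,H]
After op 2 (replace(6, 'k')): offset=8, physical=[A,B,C,D,E,k,G,H,I], logical=[I,A,B,C,D,E,k,G,H]
After op 3 (swap(2, 1)): offset=8, physical=[B,A,C,D,E,k,G,H,I], logical=[I,B,A,C,D,E,k,G,H]
After op 4 (rotate(-3)): offset=5, physical=[B,A,C,D,E,k,G,H,I], logical=[k,G,H,I,B,A,C,D,E]
After op 5 (rotate(+3)): offset=8, physical=[B,A,C,D,E,k,G,H,I], logical=[I,B,A,C,D,E,k,G,H]
After op 6 (rotate(-3)): offset=5, physical=[B,A,C,D,E,k,G,H,I], logical=[k,G,H,I,B,A,C,D,E]
After op 7 (rotate(+1)): offset=6, physical=[B,A,C,D,E,k,G,H,I], logical=[G,H,I,B,A,C,D,E,k]
After op 8 (replace(1, 'b')): offset=6, physical=[B,A,C,D,E,k,G,b,I], logical=[G,b,I,B,A,C,D,E,k]
After op 9 (replace(5, 'b')): offset=6, physical=[B,A,b,D,E,k,G,b,I], logical=[G,b,I,B,A,b,D,E,k]
After op 10 (replace(5, 'a')): offset=6, physical=[B,A,a,D,E,k,G,b,I], logical=[G,b,I,B,A,a,D,E,k]
After op 11 (swap(5, 2)): offset=6, physical=[B,A,I,D,E,k,G,b,a], logical=[G,b,a,B,A,I,D,E,k]
After op 12 (rotate(-2)): offset=4, physical=[B,A,I,D,E,k,G,b,a], logical=[E,k,G,b,a,B,A,I,D]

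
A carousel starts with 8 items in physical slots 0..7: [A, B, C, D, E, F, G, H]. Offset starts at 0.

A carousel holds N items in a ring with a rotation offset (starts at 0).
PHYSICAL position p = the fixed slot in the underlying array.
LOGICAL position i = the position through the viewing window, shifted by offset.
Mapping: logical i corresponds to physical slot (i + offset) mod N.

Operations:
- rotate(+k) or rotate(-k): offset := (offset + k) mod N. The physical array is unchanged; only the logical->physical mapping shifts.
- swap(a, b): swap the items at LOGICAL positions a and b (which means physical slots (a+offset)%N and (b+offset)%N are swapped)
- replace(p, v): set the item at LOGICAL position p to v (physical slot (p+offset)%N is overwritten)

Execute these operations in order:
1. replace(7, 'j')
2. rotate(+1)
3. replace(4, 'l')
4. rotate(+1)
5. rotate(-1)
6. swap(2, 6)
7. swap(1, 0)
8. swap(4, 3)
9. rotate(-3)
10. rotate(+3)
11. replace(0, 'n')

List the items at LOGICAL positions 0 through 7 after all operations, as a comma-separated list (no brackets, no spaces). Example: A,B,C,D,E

After op 1 (replace(7, 'j')): offset=0, physical=[A,B,C,D,E,F,G,j], logical=[A,B,C,D,E,F,G,j]
After op 2 (rotate(+1)): offset=1, physical=[A,B,C,D,E,F,G,j], logical=[B,C,D,E,F,G,j,A]
After op 3 (replace(4, 'l')): offset=1, physical=[A,B,C,D,E,l,G,j], logical=[B,C,D,E,l,G,j,A]
After op 4 (rotate(+1)): offset=2, physical=[A,B,C,D,E,l,G,j], logical=[C,D,E,l,G,j,A,B]
After op 5 (rotate(-1)): offset=1, physical=[A,B,C,D,E,l,G,j], logical=[B,C,D,E,l,G,j,A]
After op 6 (swap(2, 6)): offset=1, physical=[A,B,C,j,E,l,G,D], logical=[B,C,j,E,l,G,D,A]
After op 7 (swap(1, 0)): offset=1, physical=[A,C,B,j,E,l,G,D], logical=[C,B,j,E,l,G,D,A]
After op 8 (swap(4, 3)): offset=1, physical=[A,C,B,j,l,E,G,D], logical=[C,B,j,l,E,G,D,A]
After op 9 (rotate(-3)): offset=6, physical=[A,C,B,j,l,E,G,D], logical=[G,D,A,C,B,j,l,E]
After op 10 (rotate(+3)): offset=1, physical=[A,C,B,j,l,E,G,D], logical=[C,B,j,l,E,G,D,A]
After op 11 (replace(0, 'n')): offset=1, physical=[A,n,B,j,l,E,G,D], logical=[n,B,j,l,E,G,D,A]

Answer: n,B,j,l,E,G,D,A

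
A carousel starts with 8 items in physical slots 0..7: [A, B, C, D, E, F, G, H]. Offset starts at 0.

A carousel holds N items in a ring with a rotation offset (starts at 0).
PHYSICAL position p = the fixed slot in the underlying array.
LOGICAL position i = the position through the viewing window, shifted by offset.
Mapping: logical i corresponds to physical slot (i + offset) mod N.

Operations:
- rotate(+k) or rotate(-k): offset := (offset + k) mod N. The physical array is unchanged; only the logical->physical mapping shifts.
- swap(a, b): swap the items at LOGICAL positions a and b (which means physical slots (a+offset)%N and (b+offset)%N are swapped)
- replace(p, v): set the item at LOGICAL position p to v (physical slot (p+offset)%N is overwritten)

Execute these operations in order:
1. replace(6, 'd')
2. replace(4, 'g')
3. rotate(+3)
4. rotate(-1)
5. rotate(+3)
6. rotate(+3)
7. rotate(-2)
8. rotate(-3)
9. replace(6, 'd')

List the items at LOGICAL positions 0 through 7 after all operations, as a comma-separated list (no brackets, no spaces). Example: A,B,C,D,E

Answer: D,g,F,d,H,A,d,C

Derivation:
After op 1 (replace(6, 'd')): offset=0, physical=[A,B,C,D,E,F,d,H], logical=[A,B,C,D,E,F,d,H]
After op 2 (replace(4, 'g')): offset=0, physical=[A,B,C,D,g,F,d,H], logical=[A,B,C,D,g,F,d,H]
After op 3 (rotate(+3)): offset=3, physical=[A,B,C,D,g,F,d,H], logical=[D,g,F,d,H,A,B,C]
After op 4 (rotate(-1)): offset=2, physical=[A,B,C,D,g,F,d,H], logical=[C,D,g,F,d,H,A,B]
After op 5 (rotate(+3)): offset=5, physical=[A,B,C,D,g,F,d,H], logical=[F,d,H,A,B,C,D,g]
After op 6 (rotate(+3)): offset=0, physical=[A,B,C,D,g,F,d,H], logical=[A,B,C,D,g,F,d,H]
After op 7 (rotate(-2)): offset=6, physical=[A,B,C,D,g,F,d,H], logical=[d,H,A,B,C,D,g,F]
After op 8 (rotate(-3)): offset=3, physical=[A,B,C,D,g,F,d,H], logical=[D,g,F,d,H,A,B,C]
After op 9 (replace(6, 'd')): offset=3, physical=[A,d,C,D,g,F,d,H], logical=[D,g,F,d,H,A,d,C]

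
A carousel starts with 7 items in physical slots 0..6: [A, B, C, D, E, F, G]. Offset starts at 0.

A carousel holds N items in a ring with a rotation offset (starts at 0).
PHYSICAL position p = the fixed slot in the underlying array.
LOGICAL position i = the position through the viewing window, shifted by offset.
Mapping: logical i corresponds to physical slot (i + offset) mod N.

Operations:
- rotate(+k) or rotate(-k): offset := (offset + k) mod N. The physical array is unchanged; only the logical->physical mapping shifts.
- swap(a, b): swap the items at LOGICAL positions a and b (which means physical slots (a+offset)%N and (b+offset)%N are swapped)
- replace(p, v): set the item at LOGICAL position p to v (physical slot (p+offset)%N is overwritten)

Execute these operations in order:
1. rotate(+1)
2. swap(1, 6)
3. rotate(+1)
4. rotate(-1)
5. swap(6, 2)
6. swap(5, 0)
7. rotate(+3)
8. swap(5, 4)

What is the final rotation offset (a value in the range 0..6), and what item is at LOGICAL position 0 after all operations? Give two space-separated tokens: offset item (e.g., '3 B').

Answer: 4 E

Derivation:
After op 1 (rotate(+1)): offset=1, physical=[A,B,C,D,E,F,G], logical=[B,C,D,E,F,G,A]
After op 2 (swap(1, 6)): offset=1, physical=[C,B,A,D,E,F,G], logical=[B,A,D,E,F,G,C]
After op 3 (rotate(+1)): offset=2, physical=[C,B,A,D,E,F,G], logical=[A,D,E,F,G,C,B]
After op 4 (rotate(-1)): offset=1, physical=[C,B,A,D,E,F,G], logical=[B,A,D,E,F,G,C]
After op 5 (swap(6, 2)): offset=1, physical=[D,B,A,C,E,F,G], logical=[B,A,C,E,F,G,D]
After op 6 (swap(5, 0)): offset=1, physical=[D,G,A,C,E,F,B], logical=[G,A,C,E,F,B,D]
After op 7 (rotate(+3)): offset=4, physical=[D,G,A,C,E,F,B], logical=[E,F,B,D,G,A,C]
After op 8 (swap(5, 4)): offset=4, physical=[D,A,G,C,E,F,B], logical=[E,F,B,D,A,G,C]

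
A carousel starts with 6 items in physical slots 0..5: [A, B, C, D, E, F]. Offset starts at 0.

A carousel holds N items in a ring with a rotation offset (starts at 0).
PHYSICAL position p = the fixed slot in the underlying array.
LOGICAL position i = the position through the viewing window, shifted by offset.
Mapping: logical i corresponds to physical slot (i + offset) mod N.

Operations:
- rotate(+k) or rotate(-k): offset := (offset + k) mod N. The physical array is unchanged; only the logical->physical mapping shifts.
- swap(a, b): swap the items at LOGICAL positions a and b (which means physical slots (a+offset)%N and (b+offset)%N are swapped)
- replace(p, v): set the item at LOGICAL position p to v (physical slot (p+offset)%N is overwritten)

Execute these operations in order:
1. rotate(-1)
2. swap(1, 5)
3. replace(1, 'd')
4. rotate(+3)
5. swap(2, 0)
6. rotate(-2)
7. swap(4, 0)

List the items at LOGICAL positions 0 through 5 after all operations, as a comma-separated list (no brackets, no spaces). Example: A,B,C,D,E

Answer: C,B,A,D,d,F

Derivation:
After op 1 (rotate(-1)): offset=5, physical=[A,B,C,D,E,F], logical=[F,A,B,C,D,E]
After op 2 (swap(1, 5)): offset=5, physical=[E,B,C,D,A,F], logical=[F,E,B,C,D,A]
After op 3 (replace(1, 'd')): offset=5, physical=[d,B,C,D,A,F], logical=[F,d,B,C,D,A]
After op 4 (rotate(+3)): offset=2, physical=[d,B,C,D,A,F], logical=[C,D,A,F,d,B]
After op 5 (swap(2, 0)): offset=2, physical=[d,B,A,D,C,F], logical=[A,D,C,F,d,B]
After op 6 (rotate(-2)): offset=0, physical=[d,B,A,D,C,F], logical=[d,B,A,D,C,F]
After op 7 (swap(4, 0)): offset=0, physical=[C,B,A,D,d,F], logical=[C,B,A,D,d,F]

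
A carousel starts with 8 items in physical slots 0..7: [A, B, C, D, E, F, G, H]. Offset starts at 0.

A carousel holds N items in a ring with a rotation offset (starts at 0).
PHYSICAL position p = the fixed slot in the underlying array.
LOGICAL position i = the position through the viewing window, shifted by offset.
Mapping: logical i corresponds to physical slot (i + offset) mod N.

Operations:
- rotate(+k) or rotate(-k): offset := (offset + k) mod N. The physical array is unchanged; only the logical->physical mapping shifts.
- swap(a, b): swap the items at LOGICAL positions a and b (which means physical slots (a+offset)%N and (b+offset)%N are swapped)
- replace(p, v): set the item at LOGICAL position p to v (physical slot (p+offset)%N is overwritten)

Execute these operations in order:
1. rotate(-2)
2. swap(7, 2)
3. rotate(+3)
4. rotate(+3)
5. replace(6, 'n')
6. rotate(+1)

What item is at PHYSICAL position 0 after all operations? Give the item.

After op 1 (rotate(-2)): offset=6, physical=[A,B,C,D,E,F,G,H], logical=[G,H,A,B,C,D,E,F]
After op 2 (swap(7, 2)): offset=6, physical=[F,B,C,D,E,A,G,H], logical=[G,H,F,B,C,D,E,A]
After op 3 (rotate(+3)): offset=1, physical=[F,B,C,D,E,A,G,H], logical=[B,C,D,E,A,G,H,F]
After op 4 (rotate(+3)): offset=4, physical=[F,B,C,D,E,A,G,H], logical=[E,A,G,H,F,B,C,D]
After op 5 (replace(6, 'n')): offset=4, physical=[F,B,n,D,E,A,G,H], logical=[E,A,G,H,F,B,n,D]
After op 6 (rotate(+1)): offset=5, physical=[F,B,n,D,E,A,G,H], logical=[A,G,H,F,B,n,D,E]

Answer: F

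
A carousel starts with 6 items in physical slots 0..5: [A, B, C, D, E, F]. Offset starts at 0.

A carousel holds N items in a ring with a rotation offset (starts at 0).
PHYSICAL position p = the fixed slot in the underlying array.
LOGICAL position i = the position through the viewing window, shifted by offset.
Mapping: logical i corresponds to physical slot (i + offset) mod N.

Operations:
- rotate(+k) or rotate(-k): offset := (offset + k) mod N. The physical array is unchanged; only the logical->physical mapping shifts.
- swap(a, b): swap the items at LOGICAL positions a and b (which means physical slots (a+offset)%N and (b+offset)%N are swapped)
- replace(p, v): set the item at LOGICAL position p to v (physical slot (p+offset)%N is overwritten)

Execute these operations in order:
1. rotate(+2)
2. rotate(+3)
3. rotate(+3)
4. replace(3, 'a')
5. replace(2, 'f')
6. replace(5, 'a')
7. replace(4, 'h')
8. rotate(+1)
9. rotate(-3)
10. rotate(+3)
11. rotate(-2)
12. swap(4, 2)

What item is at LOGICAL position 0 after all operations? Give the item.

Answer: a

Derivation:
After op 1 (rotate(+2)): offset=2, physical=[A,B,C,D,E,F], logical=[C,D,E,F,A,B]
After op 2 (rotate(+3)): offset=5, physical=[A,B,C,D,E,F], logical=[F,A,B,C,D,E]
After op 3 (rotate(+3)): offset=2, physical=[A,B,C,D,E,F], logical=[C,D,E,F,A,B]
After op 4 (replace(3, 'a')): offset=2, physical=[A,B,C,D,E,a], logical=[C,D,E,a,A,B]
After op 5 (replace(2, 'f')): offset=2, physical=[A,B,C,D,f,a], logical=[C,D,f,a,A,B]
After op 6 (replace(5, 'a')): offset=2, physical=[A,a,C,D,f,a], logical=[C,D,f,a,A,a]
After op 7 (replace(4, 'h')): offset=2, physical=[h,a,C,D,f,a], logical=[C,D,f,a,h,a]
After op 8 (rotate(+1)): offset=3, physical=[h,a,C,D,f,a], logical=[D,f,a,h,a,C]
After op 9 (rotate(-3)): offset=0, physical=[h,a,C,D,f,a], logical=[h,a,C,D,f,a]
After op 10 (rotate(+3)): offset=3, physical=[h,a,C,D,f,a], logical=[D,f,a,h,a,C]
After op 11 (rotate(-2)): offset=1, physical=[h,a,C,D,f,a], logical=[a,C,D,f,a,h]
After op 12 (swap(4, 2)): offset=1, physical=[h,a,C,a,f,D], logical=[a,C,a,f,D,h]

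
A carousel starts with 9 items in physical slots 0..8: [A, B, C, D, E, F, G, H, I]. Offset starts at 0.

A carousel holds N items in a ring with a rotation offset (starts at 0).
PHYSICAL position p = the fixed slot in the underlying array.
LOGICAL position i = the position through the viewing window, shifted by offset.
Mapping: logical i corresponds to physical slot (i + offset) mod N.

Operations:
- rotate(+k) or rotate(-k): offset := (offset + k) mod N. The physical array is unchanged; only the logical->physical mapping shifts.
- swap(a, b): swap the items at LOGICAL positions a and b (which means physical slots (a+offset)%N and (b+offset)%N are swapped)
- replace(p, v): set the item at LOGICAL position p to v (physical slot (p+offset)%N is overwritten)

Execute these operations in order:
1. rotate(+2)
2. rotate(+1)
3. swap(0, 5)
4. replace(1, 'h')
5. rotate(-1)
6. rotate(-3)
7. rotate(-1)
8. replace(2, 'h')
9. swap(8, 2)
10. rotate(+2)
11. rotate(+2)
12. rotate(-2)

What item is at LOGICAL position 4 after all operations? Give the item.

After op 1 (rotate(+2)): offset=2, physical=[A,B,C,D,E,F,G,H,I], logical=[C,D,E,F,G,H,I,A,B]
After op 2 (rotate(+1)): offset=3, physical=[A,B,C,D,E,F,G,H,I], logical=[D,E,F,G,H,I,A,B,C]
After op 3 (swap(0, 5)): offset=3, physical=[A,B,C,I,E,F,G,H,D], logical=[I,E,F,G,H,D,A,B,C]
After op 4 (replace(1, 'h')): offset=3, physical=[A,B,C,I,h,F,G,H,D], logical=[I,h,F,G,H,D,A,B,C]
After op 5 (rotate(-1)): offset=2, physical=[A,B,C,I,h,F,G,H,D], logical=[C,I,h,F,G,H,D,A,B]
After op 6 (rotate(-3)): offset=8, physical=[A,B,C,I,h,F,G,H,D], logical=[D,A,B,C,I,h,F,G,H]
After op 7 (rotate(-1)): offset=7, physical=[A,B,C,I,h,F,G,H,D], logical=[H,D,A,B,C,I,h,F,G]
After op 8 (replace(2, 'h')): offset=7, physical=[h,B,C,I,h,F,G,H,D], logical=[H,D,h,B,C,I,h,F,G]
After op 9 (swap(8, 2)): offset=7, physical=[G,B,C,I,h,F,h,H,D], logical=[H,D,G,B,C,I,h,F,h]
After op 10 (rotate(+2)): offset=0, physical=[G,B,C,I,h,F,h,H,D], logical=[G,B,C,I,h,F,h,H,D]
After op 11 (rotate(+2)): offset=2, physical=[G,B,C,I,h,F,h,H,D], logical=[C,I,h,F,h,H,D,G,B]
After op 12 (rotate(-2)): offset=0, physical=[G,B,C,I,h,F,h,H,D], logical=[G,B,C,I,h,F,h,H,D]

Answer: h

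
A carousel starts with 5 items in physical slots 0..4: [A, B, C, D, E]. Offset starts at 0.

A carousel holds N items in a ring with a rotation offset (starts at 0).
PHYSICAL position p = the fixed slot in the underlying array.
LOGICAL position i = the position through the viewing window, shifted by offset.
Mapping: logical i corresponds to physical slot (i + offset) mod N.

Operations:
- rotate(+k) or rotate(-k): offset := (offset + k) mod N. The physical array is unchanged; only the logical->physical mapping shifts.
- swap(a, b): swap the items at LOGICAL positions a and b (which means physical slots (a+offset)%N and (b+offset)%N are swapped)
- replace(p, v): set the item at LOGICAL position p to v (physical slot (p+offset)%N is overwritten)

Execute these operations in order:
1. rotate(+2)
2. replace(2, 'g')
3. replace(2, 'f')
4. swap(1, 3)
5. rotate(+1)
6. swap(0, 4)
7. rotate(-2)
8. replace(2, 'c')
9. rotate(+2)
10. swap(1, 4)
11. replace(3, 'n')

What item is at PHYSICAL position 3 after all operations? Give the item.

After op 1 (rotate(+2)): offset=2, physical=[A,B,C,D,E], logical=[C,D,E,A,B]
After op 2 (replace(2, 'g')): offset=2, physical=[A,B,C,D,g], logical=[C,D,g,A,B]
After op 3 (replace(2, 'f')): offset=2, physical=[A,B,C,D,f], logical=[C,D,f,A,B]
After op 4 (swap(1, 3)): offset=2, physical=[D,B,C,A,f], logical=[C,A,f,D,B]
After op 5 (rotate(+1)): offset=3, physical=[D,B,C,A,f], logical=[A,f,D,B,C]
After op 6 (swap(0, 4)): offset=3, physical=[D,B,A,C,f], logical=[C,f,D,B,A]
After op 7 (rotate(-2)): offset=1, physical=[D,B,A,C,f], logical=[B,A,C,f,D]
After op 8 (replace(2, 'c')): offset=1, physical=[D,B,A,c,f], logical=[B,A,c,f,D]
After op 9 (rotate(+2)): offset=3, physical=[D,B,A,c,f], logical=[c,f,D,B,A]
After op 10 (swap(1, 4)): offset=3, physical=[D,B,f,c,A], logical=[c,A,D,B,f]
After op 11 (replace(3, 'n')): offset=3, physical=[D,n,f,c,A], logical=[c,A,D,n,f]

Answer: c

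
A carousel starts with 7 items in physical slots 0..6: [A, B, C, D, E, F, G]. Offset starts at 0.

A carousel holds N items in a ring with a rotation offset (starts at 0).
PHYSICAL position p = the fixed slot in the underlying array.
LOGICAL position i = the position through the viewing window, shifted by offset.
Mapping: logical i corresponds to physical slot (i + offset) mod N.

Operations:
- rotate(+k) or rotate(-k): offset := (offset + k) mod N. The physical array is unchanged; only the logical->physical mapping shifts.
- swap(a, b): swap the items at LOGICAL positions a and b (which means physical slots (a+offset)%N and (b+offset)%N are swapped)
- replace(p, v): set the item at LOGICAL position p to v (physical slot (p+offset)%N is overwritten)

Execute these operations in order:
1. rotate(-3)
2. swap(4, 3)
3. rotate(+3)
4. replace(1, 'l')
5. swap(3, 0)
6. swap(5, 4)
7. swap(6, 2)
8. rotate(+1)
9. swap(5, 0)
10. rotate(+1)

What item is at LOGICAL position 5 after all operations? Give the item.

After op 1 (rotate(-3)): offset=4, physical=[A,B,C,D,E,F,G], logical=[E,F,G,A,B,C,D]
After op 2 (swap(4, 3)): offset=4, physical=[B,A,C,D,E,F,G], logical=[E,F,G,B,A,C,D]
After op 3 (rotate(+3)): offset=0, physical=[B,A,C,D,E,F,G], logical=[B,A,C,D,E,F,G]
After op 4 (replace(1, 'l')): offset=0, physical=[B,l,C,D,E,F,G], logical=[B,l,C,D,E,F,G]
After op 5 (swap(3, 0)): offset=0, physical=[D,l,C,B,E,F,G], logical=[D,l,C,B,E,F,G]
After op 6 (swap(5, 4)): offset=0, physical=[D,l,C,B,F,E,G], logical=[D,l,C,B,F,E,G]
After op 7 (swap(6, 2)): offset=0, physical=[D,l,G,B,F,E,C], logical=[D,l,G,B,F,E,C]
After op 8 (rotate(+1)): offset=1, physical=[D,l,G,B,F,E,C], logical=[l,G,B,F,E,C,D]
After op 9 (swap(5, 0)): offset=1, physical=[D,C,G,B,F,E,l], logical=[C,G,B,F,E,l,D]
After op 10 (rotate(+1)): offset=2, physical=[D,C,G,B,F,E,l], logical=[G,B,F,E,l,D,C]

Answer: D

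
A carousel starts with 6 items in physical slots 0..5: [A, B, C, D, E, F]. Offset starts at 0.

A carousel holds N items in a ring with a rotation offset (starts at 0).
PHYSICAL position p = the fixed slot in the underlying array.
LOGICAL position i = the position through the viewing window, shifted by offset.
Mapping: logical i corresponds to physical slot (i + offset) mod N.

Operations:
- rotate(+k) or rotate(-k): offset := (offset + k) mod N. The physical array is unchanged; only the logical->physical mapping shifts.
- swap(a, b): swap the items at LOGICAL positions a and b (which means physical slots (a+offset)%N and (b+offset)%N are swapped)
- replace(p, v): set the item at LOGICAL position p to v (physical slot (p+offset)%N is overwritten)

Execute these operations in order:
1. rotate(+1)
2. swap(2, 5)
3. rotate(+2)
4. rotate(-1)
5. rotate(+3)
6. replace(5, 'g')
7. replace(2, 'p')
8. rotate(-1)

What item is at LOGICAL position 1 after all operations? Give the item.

After op 1 (rotate(+1)): offset=1, physical=[A,B,C,D,E,F], logical=[B,C,D,E,F,A]
After op 2 (swap(2, 5)): offset=1, physical=[D,B,C,A,E,F], logical=[B,C,A,E,F,D]
After op 3 (rotate(+2)): offset=3, physical=[D,B,C,A,E,F], logical=[A,E,F,D,B,C]
After op 4 (rotate(-1)): offset=2, physical=[D,B,C,A,E,F], logical=[C,A,E,F,D,B]
After op 5 (rotate(+3)): offset=5, physical=[D,B,C,A,E,F], logical=[F,D,B,C,A,E]
After op 6 (replace(5, 'g')): offset=5, physical=[D,B,C,A,g,F], logical=[F,D,B,C,A,g]
After op 7 (replace(2, 'p')): offset=5, physical=[D,p,C,A,g,F], logical=[F,D,p,C,A,g]
After op 8 (rotate(-1)): offset=4, physical=[D,p,C,A,g,F], logical=[g,F,D,p,C,A]

Answer: F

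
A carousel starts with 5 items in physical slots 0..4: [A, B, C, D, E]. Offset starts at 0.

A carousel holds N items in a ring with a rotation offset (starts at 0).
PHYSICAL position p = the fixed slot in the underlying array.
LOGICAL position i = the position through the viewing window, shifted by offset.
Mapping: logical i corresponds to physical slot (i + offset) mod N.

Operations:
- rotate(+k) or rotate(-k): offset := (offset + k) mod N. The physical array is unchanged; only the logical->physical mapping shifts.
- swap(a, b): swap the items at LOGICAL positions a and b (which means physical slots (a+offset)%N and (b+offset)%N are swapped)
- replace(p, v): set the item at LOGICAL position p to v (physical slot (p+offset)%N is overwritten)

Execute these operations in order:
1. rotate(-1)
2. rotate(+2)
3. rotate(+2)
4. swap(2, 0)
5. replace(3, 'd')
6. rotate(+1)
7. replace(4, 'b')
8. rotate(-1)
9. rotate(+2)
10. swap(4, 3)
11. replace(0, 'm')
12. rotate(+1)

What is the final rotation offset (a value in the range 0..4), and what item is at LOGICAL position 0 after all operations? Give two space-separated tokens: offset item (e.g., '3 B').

Answer: 1 d

Derivation:
After op 1 (rotate(-1)): offset=4, physical=[A,B,C,D,E], logical=[E,A,B,C,D]
After op 2 (rotate(+2)): offset=1, physical=[A,B,C,D,E], logical=[B,C,D,E,A]
After op 3 (rotate(+2)): offset=3, physical=[A,B,C,D,E], logical=[D,E,A,B,C]
After op 4 (swap(2, 0)): offset=3, physical=[D,B,C,A,E], logical=[A,E,D,B,C]
After op 5 (replace(3, 'd')): offset=3, physical=[D,d,C,A,E], logical=[A,E,D,d,C]
After op 6 (rotate(+1)): offset=4, physical=[D,d,C,A,E], logical=[E,D,d,C,A]
After op 7 (replace(4, 'b')): offset=4, physical=[D,d,C,b,E], logical=[E,D,d,C,b]
After op 8 (rotate(-1)): offset=3, physical=[D,d,C,b,E], logical=[b,E,D,d,C]
After op 9 (rotate(+2)): offset=0, physical=[D,d,C,b,E], logical=[D,d,C,b,E]
After op 10 (swap(4, 3)): offset=0, physical=[D,d,C,E,b], logical=[D,d,C,E,b]
After op 11 (replace(0, 'm')): offset=0, physical=[m,d,C,E,b], logical=[m,d,C,E,b]
After op 12 (rotate(+1)): offset=1, physical=[m,d,C,E,b], logical=[d,C,E,b,m]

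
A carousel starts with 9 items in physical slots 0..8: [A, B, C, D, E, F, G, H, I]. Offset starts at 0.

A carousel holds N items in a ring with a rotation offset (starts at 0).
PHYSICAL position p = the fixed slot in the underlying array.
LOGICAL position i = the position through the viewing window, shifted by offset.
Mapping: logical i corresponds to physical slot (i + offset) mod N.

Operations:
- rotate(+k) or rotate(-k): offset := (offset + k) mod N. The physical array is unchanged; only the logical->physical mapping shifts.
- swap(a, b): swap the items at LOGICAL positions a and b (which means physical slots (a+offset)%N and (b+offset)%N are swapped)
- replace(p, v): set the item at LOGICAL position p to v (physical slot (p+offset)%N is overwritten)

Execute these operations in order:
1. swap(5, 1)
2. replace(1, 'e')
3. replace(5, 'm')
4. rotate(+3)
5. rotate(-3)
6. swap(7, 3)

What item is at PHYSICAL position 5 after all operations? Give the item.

After op 1 (swap(5, 1)): offset=0, physical=[A,F,C,D,E,B,G,H,I], logical=[A,F,C,D,E,B,G,H,I]
After op 2 (replace(1, 'e')): offset=0, physical=[A,e,C,D,E,B,G,H,I], logical=[A,e,C,D,E,B,G,H,I]
After op 3 (replace(5, 'm')): offset=0, physical=[A,e,C,D,E,m,G,H,I], logical=[A,e,C,D,E,m,G,H,I]
After op 4 (rotate(+3)): offset=3, physical=[A,e,C,D,E,m,G,H,I], logical=[D,E,m,G,H,I,A,e,C]
After op 5 (rotate(-3)): offset=0, physical=[A,e,C,D,E,m,G,H,I], logical=[A,e,C,D,E,m,G,H,I]
After op 6 (swap(7, 3)): offset=0, physical=[A,e,C,H,E,m,G,D,I], logical=[A,e,C,H,E,m,G,D,I]

Answer: m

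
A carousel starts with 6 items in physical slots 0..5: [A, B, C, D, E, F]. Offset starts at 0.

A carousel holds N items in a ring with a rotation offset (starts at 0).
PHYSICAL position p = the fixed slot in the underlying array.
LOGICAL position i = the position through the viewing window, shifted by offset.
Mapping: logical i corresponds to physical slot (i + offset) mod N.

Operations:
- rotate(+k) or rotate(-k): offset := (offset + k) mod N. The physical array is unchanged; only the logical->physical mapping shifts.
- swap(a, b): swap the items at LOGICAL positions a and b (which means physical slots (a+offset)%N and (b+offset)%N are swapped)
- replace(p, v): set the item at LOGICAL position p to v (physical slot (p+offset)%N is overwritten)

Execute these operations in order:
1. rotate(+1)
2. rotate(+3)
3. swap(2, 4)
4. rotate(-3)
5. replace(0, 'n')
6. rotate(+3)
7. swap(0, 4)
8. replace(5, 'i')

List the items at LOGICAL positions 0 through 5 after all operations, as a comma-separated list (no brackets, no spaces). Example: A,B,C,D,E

Answer: A,F,C,n,E,i

Derivation:
After op 1 (rotate(+1)): offset=1, physical=[A,B,C,D,E,F], logical=[B,C,D,E,F,A]
After op 2 (rotate(+3)): offset=4, physical=[A,B,C,D,E,F], logical=[E,F,A,B,C,D]
After op 3 (swap(2, 4)): offset=4, physical=[C,B,A,D,E,F], logical=[E,F,C,B,A,D]
After op 4 (rotate(-3)): offset=1, physical=[C,B,A,D,E,F], logical=[B,A,D,E,F,C]
After op 5 (replace(0, 'n')): offset=1, physical=[C,n,A,D,E,F], logical=[n,A,D,E,F,C]
After op 6 (rotate(+3)): offset=4, physical=[C,n,A,D,E,F], logical=[E,F,C,n,A,D]
After op 7 (swap(0, 4)): offset=4, physical=[C,n,E,D,A,F], logical=[A,F,C,n,E,D]
After op 8 (replace(5, 'i')): offset=4, physical=[C,n,E,i,A,F], logical=[A,F,C,n,E,i]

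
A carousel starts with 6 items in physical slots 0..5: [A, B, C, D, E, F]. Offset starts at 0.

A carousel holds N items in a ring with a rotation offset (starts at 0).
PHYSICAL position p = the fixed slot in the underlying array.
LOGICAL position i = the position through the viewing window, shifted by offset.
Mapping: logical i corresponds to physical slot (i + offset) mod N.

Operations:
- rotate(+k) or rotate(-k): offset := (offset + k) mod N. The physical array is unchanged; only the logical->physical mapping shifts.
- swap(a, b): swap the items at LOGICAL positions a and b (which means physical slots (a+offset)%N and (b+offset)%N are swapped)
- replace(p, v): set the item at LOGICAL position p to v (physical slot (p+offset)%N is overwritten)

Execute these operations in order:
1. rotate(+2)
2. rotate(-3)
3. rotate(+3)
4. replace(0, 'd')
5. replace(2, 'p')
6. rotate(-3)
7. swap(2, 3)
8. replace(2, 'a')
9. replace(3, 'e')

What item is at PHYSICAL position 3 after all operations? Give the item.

After op 1 (rotate(+2)): offset=2, physical=[A,B,C,D,E,F], logical=[C,D,E,F,A,B]
After op 2 (rotate(-3)): offset=5, physical=[A,B,C,D,E,F], logical=[F,A,B,C,D,E]
After op 3 (rotate(+3)): offset=2, physical=[A,B,C,D,E,F], logical=[C,D,E,F,A,B]
After op 4 (replace(0, 'd')): offset=2, physical=[A,B,d,D,E,F], logical=[d,D,E,F,A,B]
After op 5 (replace(2, 'p')): offset=2, physical=[A,B,d,D,p,F], logical=[d,D,p,F,A,B]
After op 6 (rotate(-3)): offset=5, physical=[A,B,d,D,p,F], logical=[F,A,B,d,D,p]
After op 7 (swap(2, 3)): offset=5, physical=[A,d,B,D,p,F], logical=[F,A,d,B,D,p]
After op 8 (replace(2, 'a')): offset=5, physical=[A,a,B,D,p,F], logical=[F,A,a,B,D,p]
After op 9 (replace(3, 'e')): offset=5, physical=[A,a,e,D,p,F], logical=[F,A,a,e,D,p]

Answer: D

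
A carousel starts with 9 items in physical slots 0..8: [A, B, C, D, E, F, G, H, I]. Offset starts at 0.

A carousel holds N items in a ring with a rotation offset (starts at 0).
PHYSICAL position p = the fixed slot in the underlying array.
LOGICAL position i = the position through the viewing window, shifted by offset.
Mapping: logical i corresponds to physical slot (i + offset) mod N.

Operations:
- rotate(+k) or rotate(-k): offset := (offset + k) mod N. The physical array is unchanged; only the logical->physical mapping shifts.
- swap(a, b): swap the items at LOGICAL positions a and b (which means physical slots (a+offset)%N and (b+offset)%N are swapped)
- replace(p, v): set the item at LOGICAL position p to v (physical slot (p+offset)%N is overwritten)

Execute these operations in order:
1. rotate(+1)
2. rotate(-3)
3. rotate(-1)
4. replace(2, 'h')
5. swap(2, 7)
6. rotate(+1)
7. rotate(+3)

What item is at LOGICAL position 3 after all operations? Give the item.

Answer: h

Derivation:
After op 1 (rotate(+1)): offset=1, physical=[A,B,C,D,E,F,G,H,I], logical=[B,C,D,E,F,G,H,I,A]
After op 2 (rotate(-3)): offset=7, physical=[A,B,C,D,E,F,G,H,I], logical=[H,I,A,B,C,D,E,F,G]
After op 3 (rotate(-1)): offset=6, physical=[A,B,C,D,E,F,G,H,I], logical=[G,H,I,A,B,C,D,E,F]
After op 4 (replace(2, 'h')): offset=6, physical=[A,B,C,D,E,F,G,H,h], logical=[G,H,h,A,B,C,D,E,F]
After op 5 (swap(2, 7)): offset=6, physical=[A,B,C,D,h,F,G,H,E], logical=[G,H,E,A,B,C,D,h,F]
After op 6 (rotate(+1)): offset=7, physical=[A,B,C,D,h,F,G,H,E], logical=[H,E,A,B,C,D,h,F,G]
After op 7 (rotate(+3)): offset=1, physical=[A,B,C,D,h,F,G,H,E], logical=[B,C,D,h,F,G,H,E,A]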